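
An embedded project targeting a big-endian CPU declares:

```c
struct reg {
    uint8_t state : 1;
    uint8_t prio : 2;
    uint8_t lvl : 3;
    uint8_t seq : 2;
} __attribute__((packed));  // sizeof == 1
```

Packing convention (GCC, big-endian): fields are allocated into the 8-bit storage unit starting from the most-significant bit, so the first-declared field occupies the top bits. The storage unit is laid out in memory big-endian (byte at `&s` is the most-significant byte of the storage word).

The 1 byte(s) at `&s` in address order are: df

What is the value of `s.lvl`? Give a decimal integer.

[0]=0xdf (big-endian) → word 0xdf
state:1 @ bit 7 → (0xdf>>7)&0x1 = 0x1
prio:2 @ bit 5 → (0xdf>>5)&0x3 = 0x2
lvl:3 @ bit 2 → (0xdf>>2)&0x7 = 0x7  ←
seq:2 @ bit 0 → (0xdf>>0)&0x3 = 0x3

7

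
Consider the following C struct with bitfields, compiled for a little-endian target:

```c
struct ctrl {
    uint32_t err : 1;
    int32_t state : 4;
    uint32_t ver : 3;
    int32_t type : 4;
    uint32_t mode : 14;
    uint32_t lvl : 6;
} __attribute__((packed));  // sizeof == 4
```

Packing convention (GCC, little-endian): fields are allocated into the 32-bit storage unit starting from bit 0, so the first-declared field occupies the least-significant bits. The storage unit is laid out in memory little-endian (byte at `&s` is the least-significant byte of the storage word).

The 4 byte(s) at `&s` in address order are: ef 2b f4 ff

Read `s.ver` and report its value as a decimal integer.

[0]=0xef [1]=0x2b [2]=0xf4 [3]=0xff (little-endian) → word 0xfff42bef
err [0+:1] = (word>>0) & 0x1 = 1
state [1+:4] = (word>>1) & 0xf = 7
ver [5+:3] = (word>>5) & 0x7 = 7  ←
type [8+:4] = (word>>8) & 0xf = 11
mode [12+:14] = (word>>12) & 0x3fff = 16194
lvl [26+:6] = (word>>26) & 0x3f = 63

7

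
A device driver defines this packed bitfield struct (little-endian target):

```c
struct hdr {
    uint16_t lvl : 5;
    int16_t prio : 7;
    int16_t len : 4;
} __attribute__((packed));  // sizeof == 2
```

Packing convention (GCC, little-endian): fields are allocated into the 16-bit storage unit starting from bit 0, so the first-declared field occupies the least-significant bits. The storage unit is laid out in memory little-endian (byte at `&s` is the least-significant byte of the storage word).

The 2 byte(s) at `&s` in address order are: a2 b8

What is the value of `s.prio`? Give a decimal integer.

[0]=0xa2 [1]=0xb8 (little-endian) → word 0xb8a2
lvl:5 @ bit 0 → (0xb8a2>>0)&0x1f = 0x2
prio:7 @ bit 5 → (0xb8a2>>5)&0x7f = 0x45  ←
len:4 @ bit 12 → (0xb8a2>>12)&0xf = 0xb
prio signed 7b, MSB=1: 69 - 128 = -59

-59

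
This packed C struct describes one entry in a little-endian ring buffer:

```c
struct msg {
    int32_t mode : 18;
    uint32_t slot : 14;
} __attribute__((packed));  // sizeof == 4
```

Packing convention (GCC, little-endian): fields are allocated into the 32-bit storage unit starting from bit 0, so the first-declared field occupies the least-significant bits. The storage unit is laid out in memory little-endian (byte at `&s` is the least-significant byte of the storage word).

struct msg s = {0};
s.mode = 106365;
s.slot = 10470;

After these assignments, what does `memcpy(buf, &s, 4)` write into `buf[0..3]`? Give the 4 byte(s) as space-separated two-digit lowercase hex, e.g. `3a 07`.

7d 9f 99 a3

mode (18b) val=106365 bits=0x19f7d at bit 0: 0x00019f7d
slot (14b) val=10470 bits=0x28e6 at bit 18: 0xa3999f7d
word = 0xa3999f7d → little-endian bytes:
  [0]=0x7d  [1]=0x9f  [2]=0x99  [3]=0xa3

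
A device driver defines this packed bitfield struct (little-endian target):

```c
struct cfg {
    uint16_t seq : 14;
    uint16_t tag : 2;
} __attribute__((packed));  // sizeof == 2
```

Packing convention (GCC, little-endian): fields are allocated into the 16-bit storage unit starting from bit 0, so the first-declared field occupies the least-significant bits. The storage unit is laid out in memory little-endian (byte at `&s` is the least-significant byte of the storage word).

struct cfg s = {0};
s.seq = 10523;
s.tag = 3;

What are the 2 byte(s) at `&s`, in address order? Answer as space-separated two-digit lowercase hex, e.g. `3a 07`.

seq:14 = 10523 → 0x291b << 0 → word 0x291b
tag:2 = 3 → 0x3 << 14 → word 0xe91b
word = 0xe91b → little-endian bytes:
  [0]=0x1b  [1]=0xe9

1b e9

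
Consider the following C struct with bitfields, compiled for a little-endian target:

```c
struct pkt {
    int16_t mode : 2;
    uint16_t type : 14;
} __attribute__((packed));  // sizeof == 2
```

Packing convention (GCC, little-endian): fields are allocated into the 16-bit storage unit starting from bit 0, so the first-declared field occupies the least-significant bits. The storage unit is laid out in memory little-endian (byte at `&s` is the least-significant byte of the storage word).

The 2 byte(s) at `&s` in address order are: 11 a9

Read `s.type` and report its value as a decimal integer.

[0]=0x11 [1]=0xa9 (little-endian) → word 0xa911
mode [0+:2] = (word>>0) & 0x3 = 1
type [2+:14] = (word>>2) & 0x3fff = 10820  ←

10820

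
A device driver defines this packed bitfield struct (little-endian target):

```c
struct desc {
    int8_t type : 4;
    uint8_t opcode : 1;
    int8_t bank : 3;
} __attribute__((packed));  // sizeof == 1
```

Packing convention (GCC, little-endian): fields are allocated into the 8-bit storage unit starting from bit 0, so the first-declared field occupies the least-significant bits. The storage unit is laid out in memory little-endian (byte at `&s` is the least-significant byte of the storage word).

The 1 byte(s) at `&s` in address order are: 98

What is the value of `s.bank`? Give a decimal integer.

-4

[0]=0x98 (little-endian) → word 0x98
type [0+:4] = (word>>0) & 0xf = 8
opcode [4+:1] = (word>>4) & 0x1 = 1
bank [5+:3] = (word>>5) & 0x7 = 4  ←
bank signed 3b, MSB=1: 4 - 8 = -4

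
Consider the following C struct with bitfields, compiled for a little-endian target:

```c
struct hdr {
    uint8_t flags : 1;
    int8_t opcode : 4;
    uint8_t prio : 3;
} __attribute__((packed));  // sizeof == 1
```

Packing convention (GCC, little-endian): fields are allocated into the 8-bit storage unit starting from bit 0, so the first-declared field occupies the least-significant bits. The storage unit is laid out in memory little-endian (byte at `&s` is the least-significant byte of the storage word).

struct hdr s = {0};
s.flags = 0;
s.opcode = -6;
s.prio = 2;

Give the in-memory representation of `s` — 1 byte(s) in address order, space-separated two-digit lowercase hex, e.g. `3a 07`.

54

flags:1 = 0 → 0x0 << 0 → word 0x00
opcode:4 = -6 → 0xa << 1 → word 0x14
prio:3 = 2 → 0x2 << 5 → word 0x54
word = 0x54 → little-endian bytes:
  [0]=0x54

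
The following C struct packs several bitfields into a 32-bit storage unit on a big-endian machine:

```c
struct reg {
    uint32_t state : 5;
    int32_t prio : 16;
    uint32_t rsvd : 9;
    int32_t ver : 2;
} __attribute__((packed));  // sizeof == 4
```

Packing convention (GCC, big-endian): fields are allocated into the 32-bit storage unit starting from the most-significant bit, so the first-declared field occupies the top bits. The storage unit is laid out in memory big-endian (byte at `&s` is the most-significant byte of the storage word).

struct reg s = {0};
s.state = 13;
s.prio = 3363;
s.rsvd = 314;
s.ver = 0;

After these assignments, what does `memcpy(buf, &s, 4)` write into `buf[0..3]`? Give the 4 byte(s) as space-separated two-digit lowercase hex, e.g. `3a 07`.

68 69 1c e8

state (5b) val=13 bits=0xd at bit 27: 0x68000000
prio (16b) val=3363 bits=0xd23 at bit 11: 0x68691800
rsvd (9b) val=314 bits=0x13a at bit 2: 0x68691ce8
ver (2b) val=0 bits=0x0 at bit 0: 0x68691ce8
word = 0x68691ce8 → big-endian bytes:
  [0]=0x68  [1]=0x69  [2]=0x1c  [3]=0xe8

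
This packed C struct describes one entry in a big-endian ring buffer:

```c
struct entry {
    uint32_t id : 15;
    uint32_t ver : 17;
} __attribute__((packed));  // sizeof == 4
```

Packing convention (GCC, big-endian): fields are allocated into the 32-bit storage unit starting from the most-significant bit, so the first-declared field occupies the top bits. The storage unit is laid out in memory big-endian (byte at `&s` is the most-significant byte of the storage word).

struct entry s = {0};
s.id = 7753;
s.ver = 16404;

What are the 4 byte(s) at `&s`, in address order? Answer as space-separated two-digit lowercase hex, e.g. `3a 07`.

3c 92 40 14

id (15b) val=7753 bits=0x1e49 at bit 17: 0x3c920000
ver (17b) val=16404 bits=0x4014 at bit 0: 0x3c924014
word = 0x3c924014 → big-endian bytes:
  [0]=0x3c  [1]=0x92  [2]=0x40  [3]=0x14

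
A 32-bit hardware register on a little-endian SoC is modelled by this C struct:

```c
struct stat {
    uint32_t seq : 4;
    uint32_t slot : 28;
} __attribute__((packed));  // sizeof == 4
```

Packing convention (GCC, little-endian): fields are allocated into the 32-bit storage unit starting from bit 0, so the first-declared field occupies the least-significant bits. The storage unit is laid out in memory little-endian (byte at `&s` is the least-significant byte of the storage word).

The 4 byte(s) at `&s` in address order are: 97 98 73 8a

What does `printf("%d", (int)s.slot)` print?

[0]=0x97 [1]=0x98 [2]=0x73 [3]=0x8a (little-endian) → word 0x8a739897
seq [0+:4] = (word>>0) & 0xf = 7
slot [4+:28] = (word>>4) & 0xfffffff = 145176969  ←

145176969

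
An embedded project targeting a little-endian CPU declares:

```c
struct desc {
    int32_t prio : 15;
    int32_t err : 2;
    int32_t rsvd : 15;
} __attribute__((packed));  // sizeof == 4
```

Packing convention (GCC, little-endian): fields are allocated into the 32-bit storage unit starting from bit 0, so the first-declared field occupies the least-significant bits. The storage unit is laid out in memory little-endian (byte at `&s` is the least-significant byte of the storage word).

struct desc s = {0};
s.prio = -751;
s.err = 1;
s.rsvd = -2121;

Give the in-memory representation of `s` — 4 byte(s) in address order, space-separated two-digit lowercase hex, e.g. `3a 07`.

prio:15 = -751 → 0x7d11 << 0 → word 0x00007d11
err:2 = 1 → 0x1 << 15 → word 0x0000fd11
rsvd:15 = -2121 → 0x77b7 << 17 → word 0xef6efd11
word = 0xef6efd11 → little-endian bytes:
  [0]=0x11  [1]=0xfd  [2]=0x6e  [3]=0xef

11 fd 6e ef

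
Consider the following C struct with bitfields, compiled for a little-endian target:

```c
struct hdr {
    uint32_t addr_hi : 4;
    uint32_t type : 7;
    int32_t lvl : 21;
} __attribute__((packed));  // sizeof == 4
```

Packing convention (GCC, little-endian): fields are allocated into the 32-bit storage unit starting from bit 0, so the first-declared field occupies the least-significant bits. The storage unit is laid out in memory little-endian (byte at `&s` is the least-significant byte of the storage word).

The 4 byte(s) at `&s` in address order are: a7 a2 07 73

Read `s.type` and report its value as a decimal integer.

[0]=0xa7 [1]=0xa2 [2]=0x07 [3]=0x73 (little-endian) → word 0x7307a2a7
addr_hi [0+:4] = (word>>0) & 0xf = 7
type [4+:7] = (word>>4) & 0x7f = 42  ←
lvl [11+:21] = (word>>11) & 0x1fffff = 942324

42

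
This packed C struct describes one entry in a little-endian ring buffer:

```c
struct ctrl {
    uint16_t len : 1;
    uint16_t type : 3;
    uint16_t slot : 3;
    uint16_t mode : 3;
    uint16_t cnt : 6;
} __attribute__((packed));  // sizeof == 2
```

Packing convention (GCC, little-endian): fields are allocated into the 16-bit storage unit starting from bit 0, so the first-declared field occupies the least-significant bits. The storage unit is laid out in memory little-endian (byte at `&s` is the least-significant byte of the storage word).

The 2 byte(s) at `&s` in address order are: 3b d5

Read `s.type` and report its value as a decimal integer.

[0]=0x3b [1]=0xd5 (little-endian) → word 0xd53b
len:1 @ bit 0 → (0xd53b>>0)&0x1 = 0x1
type:3 @ bit 1 → (0xd53b>>1)&0x7 = 0x5  ←
slot:3 @ bit 4 → (0xd53b>>4)&0x7 = 0x3
mode:3 @ bit 7 → (0xd53b>>7)&0x7 = 0x2
cnt:6 @ bit 10 → (0xd53b>>10)&0x3f = 0x35

5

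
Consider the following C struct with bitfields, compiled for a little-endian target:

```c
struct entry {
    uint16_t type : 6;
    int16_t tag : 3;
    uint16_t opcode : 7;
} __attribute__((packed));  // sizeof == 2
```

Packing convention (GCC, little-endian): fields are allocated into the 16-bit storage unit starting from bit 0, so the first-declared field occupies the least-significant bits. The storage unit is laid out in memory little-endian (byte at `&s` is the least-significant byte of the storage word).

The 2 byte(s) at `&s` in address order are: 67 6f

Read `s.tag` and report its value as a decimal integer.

[0]=0x67 [1]=0x6f (little-endian) → word 0x6f67
type:6 @ bit 0 → (0x6f67>>0)&0x3f = 0x27
tag:3 @ bit 6 → (0x6f67>>6)&0x7 = 0x5  ←
opcode:7 @ bit 9 → (0x6f67>>9)&0x7f = 0x37
tag signed 3b, MSB=1: 5 - 8 = -3

-3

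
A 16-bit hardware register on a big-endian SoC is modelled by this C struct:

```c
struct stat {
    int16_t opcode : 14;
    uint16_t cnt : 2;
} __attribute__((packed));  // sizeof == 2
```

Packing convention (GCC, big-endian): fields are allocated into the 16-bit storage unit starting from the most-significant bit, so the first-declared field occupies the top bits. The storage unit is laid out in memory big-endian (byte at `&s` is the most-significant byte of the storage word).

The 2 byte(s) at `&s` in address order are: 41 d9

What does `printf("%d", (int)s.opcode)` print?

4214

[0]=0x41 [1]=0xd9 (big-endian) → word 0x41d9
opcode:14 @ bit 2 → (0x41d9>>2)&0x3fff = 0x1076  ←
cnt:2 @ bit 0 → (0x41d9>>0)&0x3 = 0x1
opcode signed 14b, MSB=0: value = 4214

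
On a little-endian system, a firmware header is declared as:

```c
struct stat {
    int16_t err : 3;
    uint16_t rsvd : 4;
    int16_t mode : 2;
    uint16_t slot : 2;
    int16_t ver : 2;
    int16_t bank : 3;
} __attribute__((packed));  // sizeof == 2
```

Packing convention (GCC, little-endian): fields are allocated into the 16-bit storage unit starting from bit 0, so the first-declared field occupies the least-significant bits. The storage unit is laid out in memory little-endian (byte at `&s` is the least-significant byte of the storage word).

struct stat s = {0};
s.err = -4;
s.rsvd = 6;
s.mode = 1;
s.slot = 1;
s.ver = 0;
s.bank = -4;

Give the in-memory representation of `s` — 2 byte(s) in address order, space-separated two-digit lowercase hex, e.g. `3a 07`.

b4 82

[0+:3] err=-4 & 0x7 = 0x4; word=0x0004
[3+:4] rsvd=6 & 0xf = 0x6; word=0x0034
[7+:2] mode=1 & 0x3 = 0x1; word=0x00b4
[9+:2] slot=1 & 0x3 = 0x1; word=0x02b4
[11+:2] ver=0 & 0x3 = 0x0; word=0x02b4
[13+:3] bank=-4 & 0x7 = 0x4; word=0x82b4
word = 0x82b4 → little-endian bytes:
  [0]=0xb4  [1]=0x82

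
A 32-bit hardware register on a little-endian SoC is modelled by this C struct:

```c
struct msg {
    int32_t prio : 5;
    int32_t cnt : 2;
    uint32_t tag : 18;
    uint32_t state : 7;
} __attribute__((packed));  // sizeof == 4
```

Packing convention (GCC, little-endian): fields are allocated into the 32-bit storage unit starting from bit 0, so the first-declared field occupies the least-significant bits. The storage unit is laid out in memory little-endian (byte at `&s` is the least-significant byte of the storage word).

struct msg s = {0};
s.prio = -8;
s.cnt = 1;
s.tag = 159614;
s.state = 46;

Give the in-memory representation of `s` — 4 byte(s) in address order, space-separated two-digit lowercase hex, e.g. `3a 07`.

38 bf 37 5d

prio:5 = -8 → 0x18 << 0 → word 0x00000018
cnt:2 = 1 → 0x1 << 5 → word 0x00000038
tag:18 = 159614 → 0x26f7e << 7 → word 0x0137bf38
state:7 = 46 → 0x2e << 25 → word 0x5d37bf38
word = 0x5d37bf38 → little-endian bytes:
  [0]=0x38  [1]=0xbf  [2]=0x37  [3]=0x5d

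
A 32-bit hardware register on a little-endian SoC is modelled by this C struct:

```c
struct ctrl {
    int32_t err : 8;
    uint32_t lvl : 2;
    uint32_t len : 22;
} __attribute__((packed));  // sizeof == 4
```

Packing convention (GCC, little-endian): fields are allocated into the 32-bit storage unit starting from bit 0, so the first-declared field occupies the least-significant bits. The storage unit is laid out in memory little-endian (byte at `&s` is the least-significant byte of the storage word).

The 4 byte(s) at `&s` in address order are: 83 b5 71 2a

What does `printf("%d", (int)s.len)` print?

695405

[0]=0x83 [1]=0xb5 [2]=0x71 [3]=0x2a (little-endian) → word 0x2a71b583
err:8 @ bit 0 → (0x2a71b583>>0)&0xff = 0x83
lvl:2 @ bit 8 → (0x2a71b583>>8)&0x3 = 0x1
len:22 @ bit 10 → (0x2a71b583>>10)&0x3fffff = 0xa9c6d  ←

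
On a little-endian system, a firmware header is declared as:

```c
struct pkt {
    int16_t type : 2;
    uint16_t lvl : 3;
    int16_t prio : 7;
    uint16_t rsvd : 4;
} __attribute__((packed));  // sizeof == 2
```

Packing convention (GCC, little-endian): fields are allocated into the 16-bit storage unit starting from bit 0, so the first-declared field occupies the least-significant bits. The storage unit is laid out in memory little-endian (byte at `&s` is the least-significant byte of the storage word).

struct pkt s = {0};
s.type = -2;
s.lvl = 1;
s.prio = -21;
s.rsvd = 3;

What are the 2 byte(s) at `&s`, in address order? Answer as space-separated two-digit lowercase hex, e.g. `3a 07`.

type (2b) val=-2 bits=0x2 at bit 0: 0x0002
lvl (3b) val=1 bits=0x1 at bit 2: 0x0006
prio (7b) val=-21 bits=0x6b at bit 5: 0x0d66
rsvd (4b) val=3 bits=0x3 at bit 12: 0x3d66
word = 0x3d66 → little-endian bytes:
  [0]=0x66  [1]=0x3d

66 3d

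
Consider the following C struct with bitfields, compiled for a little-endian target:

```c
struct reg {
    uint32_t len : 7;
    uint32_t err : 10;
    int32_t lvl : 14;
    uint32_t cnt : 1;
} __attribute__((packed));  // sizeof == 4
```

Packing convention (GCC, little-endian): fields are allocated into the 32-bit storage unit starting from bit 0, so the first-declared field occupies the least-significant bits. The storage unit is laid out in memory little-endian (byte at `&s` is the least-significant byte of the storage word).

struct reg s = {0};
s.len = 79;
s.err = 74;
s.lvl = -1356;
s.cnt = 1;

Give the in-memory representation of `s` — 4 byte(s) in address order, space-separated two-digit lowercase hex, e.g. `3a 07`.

4f 25 68 f5

len:7 = 79 → 0x4f << 0 → word 0x0000004f
err:10 = 74 → 0x4a << 7 → word 0x0000254f
lvl:14 = -1356 → 0x3ab4 << 17 → word 0x7568254f
cnt:1 = 1 → 0x1 << 31 → word 0xf568254f
word = 0xf568254f → little-endian bytes:
  [0]=0x4f  [1]=0x25  [2]=0x68  [3]=0xf5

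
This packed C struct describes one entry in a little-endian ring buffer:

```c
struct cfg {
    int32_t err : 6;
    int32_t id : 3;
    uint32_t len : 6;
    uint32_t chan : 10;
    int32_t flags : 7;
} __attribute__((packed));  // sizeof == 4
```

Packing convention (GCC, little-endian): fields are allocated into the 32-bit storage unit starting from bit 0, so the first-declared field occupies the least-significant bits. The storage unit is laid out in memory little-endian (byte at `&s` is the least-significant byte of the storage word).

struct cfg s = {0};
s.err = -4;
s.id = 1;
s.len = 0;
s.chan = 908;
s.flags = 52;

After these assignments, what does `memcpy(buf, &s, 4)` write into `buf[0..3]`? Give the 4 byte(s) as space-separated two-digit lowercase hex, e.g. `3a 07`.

err:6 = -4 → 0x3c << 0 → word 0x0000003c
id:3 = 1 → 0x1 << 6 → word 0x0000007c
len:6 = 0 → 0x0 << 9 → word 0x0000007c
chan:10 = 908 → 0x38c << 15 → word 0x01c6007c
flags:7 = 52 → 0x34 << 25 → word 0x69c6007c
word = 0x69c6007c → little-endian bytes:
  [0]=0x7c  [1]=0x00  [2]=0xc6  [3]=0x69

7c 00 c6 69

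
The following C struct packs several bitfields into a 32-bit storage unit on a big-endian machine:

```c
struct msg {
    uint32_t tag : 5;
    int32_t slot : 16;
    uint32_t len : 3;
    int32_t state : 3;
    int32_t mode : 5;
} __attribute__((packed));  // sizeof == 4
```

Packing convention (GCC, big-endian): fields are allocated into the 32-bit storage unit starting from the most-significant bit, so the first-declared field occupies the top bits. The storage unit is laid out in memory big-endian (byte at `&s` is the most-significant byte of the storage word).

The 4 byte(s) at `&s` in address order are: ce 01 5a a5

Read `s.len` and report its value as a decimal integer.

[0]=0xce [1]=0x01 [2]=0x5a [3]=0xa5 (big-endian) → word 0xce015aa5
tag [27+:5] = (word>>27) & 0x1f = 25
slot [11+:16] = (word>>11) & 0xffff = 49195
len [8+:3] = (word>>8) & 0x7 = 2  ←
state [5+:3] = (word>>5) & 0x7 = 5
mode [0+:5] = (word>>0) & 0x1f = 5

2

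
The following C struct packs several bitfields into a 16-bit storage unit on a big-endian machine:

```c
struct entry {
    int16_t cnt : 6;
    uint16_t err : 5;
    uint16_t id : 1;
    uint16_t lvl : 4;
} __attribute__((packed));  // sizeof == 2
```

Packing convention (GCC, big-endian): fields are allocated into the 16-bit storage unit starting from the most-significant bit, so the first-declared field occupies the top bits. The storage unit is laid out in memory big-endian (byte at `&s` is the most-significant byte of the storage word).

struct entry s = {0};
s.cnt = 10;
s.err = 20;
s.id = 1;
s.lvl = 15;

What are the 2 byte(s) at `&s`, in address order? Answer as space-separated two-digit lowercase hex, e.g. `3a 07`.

2a 9f

cnt:6 = 10 → 0xa << 10 → word 0x2800
err:5 = 20 → 0x14 << 5 → word 0x2a80
id:1 = 1 → 0x1 << 4 → word 0x2a90
lvl:4 = 15 → 0xf << 0 → word 0x2a9f
word = 0x2a9f → big-endian bytes:
  [0]=0x2a  [1]=0x9f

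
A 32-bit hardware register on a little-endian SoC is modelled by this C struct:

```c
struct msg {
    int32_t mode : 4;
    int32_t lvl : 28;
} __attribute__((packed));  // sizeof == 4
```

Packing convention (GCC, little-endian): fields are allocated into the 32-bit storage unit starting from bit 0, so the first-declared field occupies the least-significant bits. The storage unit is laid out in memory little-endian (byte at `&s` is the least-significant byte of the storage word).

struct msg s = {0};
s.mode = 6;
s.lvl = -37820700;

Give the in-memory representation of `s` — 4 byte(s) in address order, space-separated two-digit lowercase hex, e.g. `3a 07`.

46 6e ee db

[0+:4] mode=6 & 0xf = 0x6; word=0x00000006
[4+:28] lvl=-37820700 & 0xfffffff = 0xdbee6e4; word=0xdbee6e46
word = 0xdbee6e46 → little-endian bytes:
  [0]=0x46  [1]=0x6e  [2]=0xee  [3]=0xdb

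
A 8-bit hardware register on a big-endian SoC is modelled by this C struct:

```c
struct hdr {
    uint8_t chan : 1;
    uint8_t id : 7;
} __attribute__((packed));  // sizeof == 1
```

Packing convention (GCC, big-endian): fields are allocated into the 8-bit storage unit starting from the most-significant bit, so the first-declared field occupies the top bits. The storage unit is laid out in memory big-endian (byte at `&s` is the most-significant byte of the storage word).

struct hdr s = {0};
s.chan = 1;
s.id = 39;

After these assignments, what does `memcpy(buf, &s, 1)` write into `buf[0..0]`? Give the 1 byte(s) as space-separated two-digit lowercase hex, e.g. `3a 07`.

[7+:1] chan=1 & 0x1 = 0x1; word=0x80
[0+:7] id=39 & 0x7f = 0x27; word=0xa7
word = 0xa7 → big-endian bytes:
  [0]=0xa7

a7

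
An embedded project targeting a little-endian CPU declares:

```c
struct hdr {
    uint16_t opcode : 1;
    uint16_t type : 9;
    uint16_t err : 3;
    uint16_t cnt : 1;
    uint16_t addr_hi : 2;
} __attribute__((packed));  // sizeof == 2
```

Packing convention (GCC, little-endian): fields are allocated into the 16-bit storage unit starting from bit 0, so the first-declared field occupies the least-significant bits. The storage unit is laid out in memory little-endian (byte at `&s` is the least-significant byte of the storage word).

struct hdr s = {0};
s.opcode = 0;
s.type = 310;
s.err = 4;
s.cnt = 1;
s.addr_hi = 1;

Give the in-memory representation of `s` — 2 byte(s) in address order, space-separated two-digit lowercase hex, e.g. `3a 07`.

6c 72

opcode:1 = 0 → 0x0 << 0 → word 0x0000
type:9 = 310 → 0x136 << 1 → word 0x026c
err:3 = 4 → 0x4 << 10 → word 0x126c
cnt:1 = 1 → 0x1 << 13 → word 0x326c
addr_hi:2 = 1 → 0x1 << 14 → word 0x726c
word = 0x726c → little-endian bytes:
  [0]=0x6c  [1]=0x72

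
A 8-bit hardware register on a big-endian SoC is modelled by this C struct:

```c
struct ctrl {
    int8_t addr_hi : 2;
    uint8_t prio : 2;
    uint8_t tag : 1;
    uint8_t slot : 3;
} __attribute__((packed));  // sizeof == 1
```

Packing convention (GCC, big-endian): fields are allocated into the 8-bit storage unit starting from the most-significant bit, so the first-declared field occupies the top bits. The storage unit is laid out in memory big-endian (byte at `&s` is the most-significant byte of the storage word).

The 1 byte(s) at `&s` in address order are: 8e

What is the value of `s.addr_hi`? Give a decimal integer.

-2

[0]=0x8e (big-endian) → word 0x8e
addr_hi [6+:2] = (word>>6) & 0x3 = 2  ←
prio [4+:2] = (word>>4) & 0x3 = 0
tag [3+:1] = (word>>3) & 0x1 = 1
slot [0+:3] = (word>>0) & 0x7 = 6
addr_hi signed 2b, MSB=1: 2 - 4 = -2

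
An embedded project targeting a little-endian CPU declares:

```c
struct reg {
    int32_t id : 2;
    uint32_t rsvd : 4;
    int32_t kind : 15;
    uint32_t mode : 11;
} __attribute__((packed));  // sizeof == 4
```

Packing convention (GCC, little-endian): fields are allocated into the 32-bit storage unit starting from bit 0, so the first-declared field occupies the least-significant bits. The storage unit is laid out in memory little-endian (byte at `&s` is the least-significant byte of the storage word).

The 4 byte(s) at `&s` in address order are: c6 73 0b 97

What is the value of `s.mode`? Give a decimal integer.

1208

[0]=0xc6 [1]=0x73 [2]=0x0b [3]=0x97 (little-endian) → word 0x970b73c6
id:2 @ bit 0 → (0x970b73c6>>0)&0x3 = 0x2
rsvd:4 @ bit 2 → (0x970b73c6>>2)&0xf = 0x1
kind:15 @ bit 6 → (0x970b73c6>>6)&0x7fff = 0x2dcf
mode:11 @ bit 21 → (0x970b73c6>>21)&0x7ff = 0x4b8  ←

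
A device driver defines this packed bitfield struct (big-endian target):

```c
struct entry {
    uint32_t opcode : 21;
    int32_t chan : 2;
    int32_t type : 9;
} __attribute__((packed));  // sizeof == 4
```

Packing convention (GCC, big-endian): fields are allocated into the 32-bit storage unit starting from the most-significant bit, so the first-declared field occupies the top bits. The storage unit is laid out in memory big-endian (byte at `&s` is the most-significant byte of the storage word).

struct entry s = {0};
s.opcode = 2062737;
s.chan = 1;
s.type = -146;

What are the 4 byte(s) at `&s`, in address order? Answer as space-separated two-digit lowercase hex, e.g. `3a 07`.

[11+:21] opcode=2062737 & 0x1fffff = 0x1f7991; word=0xfbcc8800
[9+:2] chan=1 & 0x3 = 0x1; word=0xfbcc8a00
[0+:9] type=-146 & 0x1ff = 0x16e; word=0xfbcc8b6e
word = 0xfbcc8b6e → big-endian bytes:
  [0]=0xfb  [1]=0xcc  [2]=0x8b  [3]=0x6e

fb cc 8b 6e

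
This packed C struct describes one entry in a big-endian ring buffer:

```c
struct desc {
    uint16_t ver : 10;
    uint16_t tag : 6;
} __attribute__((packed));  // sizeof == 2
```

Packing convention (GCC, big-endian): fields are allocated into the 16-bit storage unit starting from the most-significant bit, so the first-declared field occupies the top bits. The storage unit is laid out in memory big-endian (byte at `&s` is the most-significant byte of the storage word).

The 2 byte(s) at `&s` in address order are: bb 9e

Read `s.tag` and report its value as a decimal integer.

30

[0]=0xbb [1]=0x9e (big-endian) → word 0xbb9e
ver:10 @ bit 6 → (0xbb9e>>6)&0x3ff = 0x2ee
tag:6 @ bit 0 → (0xbb9e>>0)&0x3f = 0x1e  ←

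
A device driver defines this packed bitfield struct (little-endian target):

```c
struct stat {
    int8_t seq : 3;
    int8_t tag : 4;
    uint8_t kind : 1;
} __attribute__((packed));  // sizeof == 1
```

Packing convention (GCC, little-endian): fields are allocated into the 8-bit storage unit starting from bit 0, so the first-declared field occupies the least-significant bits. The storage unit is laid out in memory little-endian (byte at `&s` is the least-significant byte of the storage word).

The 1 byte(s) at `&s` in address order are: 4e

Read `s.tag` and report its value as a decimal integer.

[0]=0x4e (little-endian) → word 0x4e
seq:3 @ bit 0 → (0x4e>>0)&0x7 = 0x6
tag:4 @ bit 3 → (0x4e>>3)&0xf = 0x9  ←
kind:1 @ bit 7 → (0x4e>>7)&0x1 = 0x0
tag signed 4b, MSB=1: 9 - 16 = -7

-7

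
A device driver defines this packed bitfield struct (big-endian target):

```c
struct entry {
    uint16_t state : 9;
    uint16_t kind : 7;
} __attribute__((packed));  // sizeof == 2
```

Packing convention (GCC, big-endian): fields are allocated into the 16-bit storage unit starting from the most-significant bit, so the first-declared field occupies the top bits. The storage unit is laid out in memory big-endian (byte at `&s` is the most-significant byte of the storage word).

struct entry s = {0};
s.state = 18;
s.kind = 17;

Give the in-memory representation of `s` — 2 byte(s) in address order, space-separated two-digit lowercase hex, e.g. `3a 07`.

09 11

state:9 = 18 → 0x12 << 7 → word 0x0900
kind:7 = 17 → 0x11 << 0 → word 0x0911
word = 0x0911 → big-endian bytes:
  [0]=0x09  [1]=0x11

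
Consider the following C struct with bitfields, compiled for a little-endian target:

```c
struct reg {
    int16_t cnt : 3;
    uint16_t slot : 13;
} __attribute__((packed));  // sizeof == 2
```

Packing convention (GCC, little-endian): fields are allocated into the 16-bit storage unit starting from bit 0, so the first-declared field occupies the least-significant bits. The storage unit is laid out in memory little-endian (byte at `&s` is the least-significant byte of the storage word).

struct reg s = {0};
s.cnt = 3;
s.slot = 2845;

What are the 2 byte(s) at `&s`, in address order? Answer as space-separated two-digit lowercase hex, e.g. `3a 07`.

eb 58

cnt:3 = 3 → 0x3 << 0 → word 0x0003
slot:13 = 2845 → 0xb1d << 3 → word 0x58eb
word = 0x58eb → little-endian bytes:
  [0]=0xeb  [1]=0x58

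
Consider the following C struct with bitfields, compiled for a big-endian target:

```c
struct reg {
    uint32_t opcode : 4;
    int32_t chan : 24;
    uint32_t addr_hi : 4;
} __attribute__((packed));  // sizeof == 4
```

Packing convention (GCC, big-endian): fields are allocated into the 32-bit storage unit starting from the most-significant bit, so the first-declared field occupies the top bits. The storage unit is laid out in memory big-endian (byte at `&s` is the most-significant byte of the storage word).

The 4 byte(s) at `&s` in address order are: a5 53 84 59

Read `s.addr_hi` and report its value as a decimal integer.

[0]=0xa5 [1]=0x53 [2]=0x84 [3]=0x59 (big-endian) → word 0xa5538459
opcode [28+:4] = (word>>28) & 0xf = 10
chan [4+:24] = (word>>4) & 0xffffff = 5584965
addr_hi [0+:4] = (word>>0) & 0xf = 9  ←

9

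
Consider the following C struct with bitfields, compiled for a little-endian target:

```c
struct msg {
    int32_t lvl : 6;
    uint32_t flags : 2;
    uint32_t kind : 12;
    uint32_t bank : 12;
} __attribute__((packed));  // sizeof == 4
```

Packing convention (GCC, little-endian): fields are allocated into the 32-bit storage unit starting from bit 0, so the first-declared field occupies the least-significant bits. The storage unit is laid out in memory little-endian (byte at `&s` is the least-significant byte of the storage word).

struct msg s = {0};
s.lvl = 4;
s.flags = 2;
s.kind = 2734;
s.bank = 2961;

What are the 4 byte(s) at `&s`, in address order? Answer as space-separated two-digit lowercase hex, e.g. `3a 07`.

lvl:6 = 4 → 0x4 << 0 → word 0x00000004
flags:2 = 2 → 0x2 << 6 → word 0x00000084
kind:12 = 2734 → 0xaae << 8 → word 0x000aae84
bank:12 = 2961 → 0xb91 << 20 → word 0xb91aae84
word = 0xb91aae84 → little-endian bytes:
  [0]=0x84  [1]=0xae  [2]=0x1a  [3]=0xb9

84 ae 1a b9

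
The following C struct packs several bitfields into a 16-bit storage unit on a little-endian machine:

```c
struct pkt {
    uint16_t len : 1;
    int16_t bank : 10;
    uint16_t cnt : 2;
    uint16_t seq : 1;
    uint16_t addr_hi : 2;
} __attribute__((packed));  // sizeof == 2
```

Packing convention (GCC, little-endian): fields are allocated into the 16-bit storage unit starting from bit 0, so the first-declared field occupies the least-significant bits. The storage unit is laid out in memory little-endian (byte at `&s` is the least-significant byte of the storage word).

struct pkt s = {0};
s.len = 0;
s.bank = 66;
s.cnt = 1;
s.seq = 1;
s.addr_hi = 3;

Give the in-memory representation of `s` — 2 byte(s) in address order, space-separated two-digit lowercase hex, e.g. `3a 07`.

len (1b) val=0 bits=0x0 at bit 0: 0x0000
bank (10b) val=66 bits=0x42 at bit 1: 0x0084
cnt (2b) val=1 bits=0x1 at bit 11: 0x0884
seq (1b) val=1 bits=0x1 at bit 13: 0x2884
addr_hi (2b) val=3 bits=0x3 at bit 14: 0xe884
word = 0xe884 → little-endian bytes:
  [0]=0x84  [1]=0xe8

84 e8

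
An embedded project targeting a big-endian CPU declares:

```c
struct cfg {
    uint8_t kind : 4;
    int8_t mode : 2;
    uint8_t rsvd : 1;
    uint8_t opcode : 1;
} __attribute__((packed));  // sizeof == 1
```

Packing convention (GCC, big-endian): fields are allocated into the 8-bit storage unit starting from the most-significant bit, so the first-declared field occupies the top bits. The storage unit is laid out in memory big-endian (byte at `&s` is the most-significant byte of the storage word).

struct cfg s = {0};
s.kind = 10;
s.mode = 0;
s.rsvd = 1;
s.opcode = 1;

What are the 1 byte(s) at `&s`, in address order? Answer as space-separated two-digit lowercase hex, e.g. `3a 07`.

kind:4 = 10 → 0xa << 4 → word 0xa0
mode:2 = 0 → 0x0 << 2 → word 0xa0
rsvd:1 = 1 → 0x1 << 1 → word 0xa2
opcode:1 = 1 → 0x1 << 0 → word 0xa3
word = 0xa3 → big-endian bytes:
  [0]=0xa3

a3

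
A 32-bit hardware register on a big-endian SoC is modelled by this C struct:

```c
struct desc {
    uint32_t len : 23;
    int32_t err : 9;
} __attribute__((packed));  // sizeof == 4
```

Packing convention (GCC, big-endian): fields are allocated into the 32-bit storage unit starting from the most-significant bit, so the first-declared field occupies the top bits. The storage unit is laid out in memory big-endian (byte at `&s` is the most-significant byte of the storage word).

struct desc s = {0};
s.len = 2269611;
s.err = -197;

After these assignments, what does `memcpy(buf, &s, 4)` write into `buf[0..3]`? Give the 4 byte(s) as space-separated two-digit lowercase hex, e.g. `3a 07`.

45 43 57 3b

[9+:23] len=2269611 & 0x7fffff = 0x22a1ab; word=0x45435600
[0+:9] err=-197 & 0x1ff = 0x13b; word=0x4543573b
word = 0x4543573b → big-endian bytes:
  [0]=0x45  [1]=0x43  [2]=0x57  [3]=0x3b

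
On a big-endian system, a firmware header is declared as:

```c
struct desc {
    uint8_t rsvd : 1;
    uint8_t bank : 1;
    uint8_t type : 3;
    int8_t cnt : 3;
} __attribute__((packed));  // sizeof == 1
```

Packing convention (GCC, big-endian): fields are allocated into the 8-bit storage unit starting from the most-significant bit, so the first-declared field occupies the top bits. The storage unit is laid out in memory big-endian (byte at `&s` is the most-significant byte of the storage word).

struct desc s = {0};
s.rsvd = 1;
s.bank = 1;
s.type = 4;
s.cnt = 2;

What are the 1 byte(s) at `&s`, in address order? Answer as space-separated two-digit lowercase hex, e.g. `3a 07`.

rsvd:1 = 1 → 0x1 << 7 → word 0x80
bank:1 = 1 → 0x1 << 6 → word 0xc0
type:3 = 4 → 0x4 << 3 → word 0xe0
cnt:3 = 2 → 0x2 << 0 → word 0xe2
word = 0xe2 → big-endian bytes:
  [0]=0xe2

e2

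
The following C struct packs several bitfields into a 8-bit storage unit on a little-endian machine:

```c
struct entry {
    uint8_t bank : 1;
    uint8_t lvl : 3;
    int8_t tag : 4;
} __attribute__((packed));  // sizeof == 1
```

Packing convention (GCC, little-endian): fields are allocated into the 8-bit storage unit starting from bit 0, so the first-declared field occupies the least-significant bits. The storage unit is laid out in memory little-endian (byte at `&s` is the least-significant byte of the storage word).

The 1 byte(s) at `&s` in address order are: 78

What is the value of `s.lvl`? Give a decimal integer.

[0]=0x78 (little-endian) → word 0x78
bank [0+:1] = (word>>0) & 0x1 = 0
lvl [1+:3] = (word>>1) & 0x7 = 4  ←
tag [4+:4] = (word>>4) & 0xf = 7

4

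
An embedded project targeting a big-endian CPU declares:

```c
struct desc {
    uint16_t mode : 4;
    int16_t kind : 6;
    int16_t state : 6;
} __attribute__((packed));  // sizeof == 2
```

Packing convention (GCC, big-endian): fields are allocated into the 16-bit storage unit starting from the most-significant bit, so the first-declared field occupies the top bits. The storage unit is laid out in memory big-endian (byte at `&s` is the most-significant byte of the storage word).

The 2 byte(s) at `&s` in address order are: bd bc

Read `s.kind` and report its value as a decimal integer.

[0]=0xbd [1]=0xbc (big-endian) → word 0xbdbc
mode [12+:4] = (word>>12) & 0xf = 11
kind [6+:6] = (word>>6) & 0x3f = 54  ←
state [0+:6] = (word>>0) & 0x3f = 60
kind signed 6b, MSB=1: 54 - 64 = -10

-10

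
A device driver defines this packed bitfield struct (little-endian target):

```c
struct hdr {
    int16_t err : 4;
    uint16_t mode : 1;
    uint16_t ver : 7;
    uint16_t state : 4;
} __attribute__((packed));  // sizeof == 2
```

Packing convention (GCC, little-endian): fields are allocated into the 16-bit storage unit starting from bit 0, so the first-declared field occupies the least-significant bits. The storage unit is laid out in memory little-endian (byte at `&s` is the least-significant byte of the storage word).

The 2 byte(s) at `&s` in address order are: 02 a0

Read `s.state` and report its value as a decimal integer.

[0]=0x02 [1]=0xa0 (little-endian) → word 0xa002
err:4 @ bit 0 → (0xa002>>0)&0xf = 0x2
mode:1 @ bit 4 → (0xa002>>4)&0x1 = 0x0
ver:7 @ bit 5 → (0xa002>>5)&0x7f = 0x0
state:4 @ bit 12 → (0xa002>>12)&0xf = 0xa  ←

10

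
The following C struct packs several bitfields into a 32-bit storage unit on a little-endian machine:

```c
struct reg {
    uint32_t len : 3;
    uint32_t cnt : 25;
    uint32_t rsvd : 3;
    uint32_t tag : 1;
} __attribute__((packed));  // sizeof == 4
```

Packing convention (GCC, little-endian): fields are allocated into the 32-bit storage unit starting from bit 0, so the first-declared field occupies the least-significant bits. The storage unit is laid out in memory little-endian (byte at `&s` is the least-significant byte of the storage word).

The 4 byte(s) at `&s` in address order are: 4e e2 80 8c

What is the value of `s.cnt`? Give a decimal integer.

[0]=0x4e [1]=0xe2 [2]=0x80 [3]=0x8c (little-endian) → word 0x8c80e24e
len [0+:3] = (word>>0) & 0x7 = 6
cnt [3+:25] = (word>>3) & 0x1ffffff = 26221641  ←
rsvd [28+:3] = (word>>28) & 0x7 = 0
tag [31+:1] = (word>>31) & 0x1 = 1

26221641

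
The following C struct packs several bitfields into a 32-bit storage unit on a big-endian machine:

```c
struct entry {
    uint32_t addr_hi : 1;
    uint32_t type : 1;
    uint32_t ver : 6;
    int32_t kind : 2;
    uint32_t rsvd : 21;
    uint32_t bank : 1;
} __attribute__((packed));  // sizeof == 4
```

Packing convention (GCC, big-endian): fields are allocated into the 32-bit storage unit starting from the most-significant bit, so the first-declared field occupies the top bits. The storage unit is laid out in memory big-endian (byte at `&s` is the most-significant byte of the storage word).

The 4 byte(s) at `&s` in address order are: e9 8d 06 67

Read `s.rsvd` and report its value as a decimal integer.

[0]=0xe9 [1]=0x8d [2]=0x06 [3]=0x67 (big-endian) → word 0xe98d0667
addr_hi:1 @ bit 31 → (0xe98d0667>>31)&0x1 = 0x1
type:1 @ bit 30 → (0xe98d0667>>30)&0x1 = 0x1
ver:6 @ bit 24 → (0xe98d0667>>24)&0x3f = 0x29
kind:2 @ bit 22 → (0xe98d0667>>22)&0x3 = 0x2
rsvd:21 @ bit 1 → (0xe98d0667>>1)&0x1fffff = 0x68333  ←
bank:1 @ bit 0 → (0xe98d0667>>0)&0x1 = 0x1

426803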